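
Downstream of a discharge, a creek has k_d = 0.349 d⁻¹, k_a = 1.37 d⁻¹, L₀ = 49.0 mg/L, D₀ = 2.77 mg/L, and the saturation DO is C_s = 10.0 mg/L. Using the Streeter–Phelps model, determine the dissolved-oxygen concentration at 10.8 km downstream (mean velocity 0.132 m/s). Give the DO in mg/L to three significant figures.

Travel time t = x/v = 10.8 km / (0.132 m/s) = 10800 m / 0.132 m/s = 81820 s = 0.9470 d.
k_d L₀/(k_a−k_d) = 0.349×49.0/(1.37−0.349) = 17.10/1.021 = 16.75 mg/L.
e^(−k_d t) = e^(−0.349×0.9470) = 0.7186; e^(−k_a t) = e^(−1.37×0.9470) = 0.2733.
D = 16.75 × (0.7186 − 0.2733) + 2.77 × 0.2733 = 7.459 + 0.7569 = 8.216 mg/L.
DO = C_s − D = 10.0 − 8.216 = 1.784 mg/L.

DO ≈ 1.78 mg/L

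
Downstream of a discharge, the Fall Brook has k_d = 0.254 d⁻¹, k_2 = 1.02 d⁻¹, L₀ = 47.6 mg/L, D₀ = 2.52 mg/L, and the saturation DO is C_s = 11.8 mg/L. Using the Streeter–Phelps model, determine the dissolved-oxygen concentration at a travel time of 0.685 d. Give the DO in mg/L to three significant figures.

DO ≈ 5.13 mg/L

k_d L₀/(k_2−k_d) = 0.254×47.6/(1.02−0.254) = 12.09/0.7660 = 15.78 mg/L.
e^(−k_d t) = e^(−0.254×0.6850) = 0.8403; e^(−k_2 t) = e^(−1.02×0.6850) = 0.4972.
D = 15.78 × (0.8403 − 0.4972) + 2.52 × 0.4972 = 5.415 + 1.253 = 6.668 mg/L.
DO = C_s − D = 11.8 − 6.668 = 5.132 mg/L.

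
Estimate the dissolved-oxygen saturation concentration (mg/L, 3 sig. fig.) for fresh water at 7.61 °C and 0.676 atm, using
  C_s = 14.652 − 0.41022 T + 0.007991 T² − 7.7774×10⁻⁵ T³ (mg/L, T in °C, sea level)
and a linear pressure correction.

At sea level: C_s = 14.652 − 0.41022×7.61 + 0.007991×7.61² − 7.7774×10⁻⁵×7.61³ = 11.96 mg/L.
Pressure correction: C_s' = 11.96 × 0.676 = 8.084 mg/L.

C_s ≈ 8.08 mg/L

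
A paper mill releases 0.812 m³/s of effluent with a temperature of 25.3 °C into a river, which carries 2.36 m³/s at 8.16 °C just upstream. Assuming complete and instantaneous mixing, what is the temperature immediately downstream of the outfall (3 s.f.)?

12.5 °C

Flow-weighted mixing: C = (Q_r C_r + Q_w C_w)/(Q_r + Q_w)
= (2.36×8.16 + 0.812×25.3)/(2.36 + 0.812) = 39.80/3.172 = 12.55 °C.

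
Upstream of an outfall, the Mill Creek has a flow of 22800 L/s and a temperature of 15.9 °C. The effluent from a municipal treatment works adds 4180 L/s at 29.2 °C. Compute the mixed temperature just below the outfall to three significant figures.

Flow-weighted mixing: C = (Q_r C_r + Q_w C_w)/(Q_r + Q_w)
= (22800×15.9 + 4180×29.2)/(22800 + 4180) = 484600/26980 = 17.96 °C.

18.0 °C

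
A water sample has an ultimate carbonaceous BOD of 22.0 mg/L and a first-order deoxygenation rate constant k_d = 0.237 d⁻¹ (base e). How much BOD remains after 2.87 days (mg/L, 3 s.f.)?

L ≈ 11.1 mg/L

L_t = L₀ e^(−k_d t) = 22.0 × e^(−0.237×2.87) = 22.0 × 0.5065 = 11.14 mg/L.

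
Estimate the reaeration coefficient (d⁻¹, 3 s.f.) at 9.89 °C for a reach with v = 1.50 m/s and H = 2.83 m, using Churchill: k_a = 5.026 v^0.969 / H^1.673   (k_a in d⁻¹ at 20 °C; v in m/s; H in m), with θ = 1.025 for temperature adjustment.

k_a ≈ 1.02 d⁻¹

k_a(20) = 5.026 × 1.50^0.969 / 2.83^1.673 = 5.026 × 1.481 / 5.700 = 1.306 d⁻¹.
k_a(9.89) = 1.306 × 1.025^(9.89−20) = 1.306 × 0.7791 = 1.018 d⁻¹.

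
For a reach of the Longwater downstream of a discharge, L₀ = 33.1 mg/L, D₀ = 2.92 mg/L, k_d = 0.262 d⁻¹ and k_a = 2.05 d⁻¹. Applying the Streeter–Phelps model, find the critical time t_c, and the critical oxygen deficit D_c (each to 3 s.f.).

t_c ≈ 0.635 d; D_c ≈ 3.58 mg/L

With k_a/k_d = 7.824 and 1 − D₀(k_a−k_d)/(k_d L₀) = 0.3980,
t_c = ln(7.824 × 0.3980) / (2.05 − 0.262) = ln(3.114) / 1.788 = 1.136/1.788 = 0.6353 d.
D_c = (k_d/k_a) L₀ e^(−k_d t_c) = (0.262/2.05) × 33.1 × e^(−0.262×0.6353) = 0.1278 × 33.1 × 0.8467 = 3.582 mg/L.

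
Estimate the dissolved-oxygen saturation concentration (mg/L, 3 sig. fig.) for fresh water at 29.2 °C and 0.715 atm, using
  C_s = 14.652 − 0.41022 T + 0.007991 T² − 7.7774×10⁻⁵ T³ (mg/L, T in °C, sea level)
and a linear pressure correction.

At sea level: C_s = 14.652 − 0.41022×29.2 + 0.007991×29.2² − 7.7774×10⁻⁵×29.2³ = 7.551 mg/L.
Pressure correction: C_s' = 7.551 × 0.715 = 5.399 mg/L.

C_s ≈ 5.40 mg/L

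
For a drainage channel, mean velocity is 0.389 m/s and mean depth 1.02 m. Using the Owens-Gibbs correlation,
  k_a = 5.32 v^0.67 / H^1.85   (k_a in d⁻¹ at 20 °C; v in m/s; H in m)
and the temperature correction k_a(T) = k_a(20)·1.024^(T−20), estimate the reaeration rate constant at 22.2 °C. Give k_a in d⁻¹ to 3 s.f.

k_a ≈ 2.87 d⁻¹

k_a(20) = 5.32 × 0.389^0.67 / 1.02^1.85 = 5.32 × 0.5312 / 1.037 = 2.724 d⁻¹.
k_a(22.2) = 2.724 × 1.024^(22.2−20) = 2.724 × 1.054 = 2.870 d⁻¹.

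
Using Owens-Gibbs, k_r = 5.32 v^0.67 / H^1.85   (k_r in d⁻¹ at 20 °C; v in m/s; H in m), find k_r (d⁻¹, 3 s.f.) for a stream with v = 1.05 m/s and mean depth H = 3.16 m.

k_r ≈ 0.654 d⁻¹

k_r = 5.32 × 1.05^0.67 / 3.16^1.85 = 5.32 × 1.033 / 8.403 = 0.6542 d⁻¹.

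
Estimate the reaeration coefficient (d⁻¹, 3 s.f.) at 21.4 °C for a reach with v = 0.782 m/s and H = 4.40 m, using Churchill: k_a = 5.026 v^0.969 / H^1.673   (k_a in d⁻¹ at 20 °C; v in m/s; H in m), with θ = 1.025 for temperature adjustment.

k_a ≈ 0.344 d⁻¹

k_a(20) = 5.026 × 0.782^0.969 / 4.40^1.673 = 5.026 × 0.7880 / 11.93 = 0.3321 d⁻¹.
k_a(21.4) = 0.3321 × 1.025^(21.4−20) = 0.3321 × 1.035 = 0.3438 d⁻¹.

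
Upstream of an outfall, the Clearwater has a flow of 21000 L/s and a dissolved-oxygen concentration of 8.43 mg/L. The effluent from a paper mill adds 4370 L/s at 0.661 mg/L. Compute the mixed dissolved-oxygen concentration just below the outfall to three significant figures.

Flow-weighted mixing: C = (Q_r C_r + Q_w C_w)/(Q_r + Q_w)
= (21000×8.43 + 4370×0.661)/(21000 + 4370) = 179900/25370 = 7.092 mg/L.

7.09 mg/L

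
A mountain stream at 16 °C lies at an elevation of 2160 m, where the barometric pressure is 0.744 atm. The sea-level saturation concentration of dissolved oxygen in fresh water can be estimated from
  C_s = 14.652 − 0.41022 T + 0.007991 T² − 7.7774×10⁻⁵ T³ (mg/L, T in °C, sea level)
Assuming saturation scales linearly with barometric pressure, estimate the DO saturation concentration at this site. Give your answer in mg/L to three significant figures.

C_s ≈ 7.30 mg/L

At sea level: C_s = 14.652 − 0.41022×16 + 0.007991×16² − 7.7774×10⁻⁵×16³ = 9.816 mg/L.
Pressure correction: C_s' = 9.816 × 0.744 = 7.303 mg/L.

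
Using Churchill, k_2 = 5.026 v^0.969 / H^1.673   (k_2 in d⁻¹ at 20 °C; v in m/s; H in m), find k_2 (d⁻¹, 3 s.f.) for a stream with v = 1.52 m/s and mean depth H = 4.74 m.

k_2 = 5.026 × 1.52^0.969 / 4.74^1.673 = 5.026 × 1.500 / 13.51 = 0.5583 d⁻¹.

k_2 ≈ 0.558 d⁻¹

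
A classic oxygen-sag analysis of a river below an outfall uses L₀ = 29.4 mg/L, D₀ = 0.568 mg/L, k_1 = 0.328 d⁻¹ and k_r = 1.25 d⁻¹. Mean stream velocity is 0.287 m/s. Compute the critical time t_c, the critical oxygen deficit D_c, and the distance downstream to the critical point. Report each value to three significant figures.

At the critical point dD/dt = 0, so k_1 L₀ e^(−k_1 t) = k_r D. Substituting D(t) from the Streeter–Phelps equation and solving for t gives
t_c = ln[(k_r/k_1)(1 − D₀(k_r−k_1)/(k_1 L₀))] / (k_r−k_1).
Here k_r−k_1 = 0.9220 d⁻¹ and 1 − D₀(k_r−k_1)/(k_1 L₀) = 1 − 0.568×0.9220/(0.328×29.4) = 0.9457, so
t_c = ln(3.811 × 0.9457) / 0.9220 = 1.282 / 0.9220 = 1.391 d.
L(t_c) = L₀ e^(−k_1 t_c) = 29.4 × 0.6338 = 18.63 mg/L, and at the critical point k_r D_c = k_1 L, so D_c = (0.328/1.25) × 18.63 = 4.889 mg/L.
x_c = v t_c = 0.287 m/s × 1.391 d × 86400 s/d = 34480 m ≈ 34.5 km.

t_c ≈ 1.39 d; D_c ≈ 4.89 mg/L; x_c ≈ 34.5 km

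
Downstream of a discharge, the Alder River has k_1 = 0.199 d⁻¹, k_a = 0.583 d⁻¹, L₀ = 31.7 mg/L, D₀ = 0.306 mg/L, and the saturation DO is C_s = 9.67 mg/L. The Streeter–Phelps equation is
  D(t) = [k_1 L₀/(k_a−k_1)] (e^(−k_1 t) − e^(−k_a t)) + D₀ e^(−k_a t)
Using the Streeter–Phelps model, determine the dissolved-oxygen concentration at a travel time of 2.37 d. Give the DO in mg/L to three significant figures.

k_1 L₀/(k_a−k_1) = 0.199×31.7/(0.583−0.199) = 6.308/0.3840 = 16.43 mg/L.
e^(−k_1 t) = e^(−0.199×2.370) = 0.6240; e^(−k_a t) = e^(−0.583×2.370) = 0.2511.
D = 16.43 × (0.6240 − 0.2511) + 0.306 × 0.2511 = 6.125 + 0.07685 = 6.202 mg/L.
DO = C_s − D = 9.67 − 6.202 = 3.468 mg/L.

DO ≈ 3.47 mg/L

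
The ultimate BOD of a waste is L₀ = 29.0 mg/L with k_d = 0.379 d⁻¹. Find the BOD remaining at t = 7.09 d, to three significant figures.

L ≈ 1.97 mg/L

L_t = L₀ e^(−k_d t) = 29.0 × e^(−0.379×7.09) = 29.0 × 0.06808 = 1.974 mg/L.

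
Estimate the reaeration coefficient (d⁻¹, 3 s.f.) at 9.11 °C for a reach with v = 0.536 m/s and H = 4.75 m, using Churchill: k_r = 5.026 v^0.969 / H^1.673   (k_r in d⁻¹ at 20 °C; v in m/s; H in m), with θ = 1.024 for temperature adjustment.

k_r ≈ 0.156 d⁻¹

k_r(20) = 5.026 × 0.536^0.969 / 4.75^1.673 = 5.026 × 0.5465 / 13.56 = 0.2026 d⁻¹.
k_r(9.11) = 0.2026 × 1.024^(9.11−20) = 0.2026 × 0.7724 = 0.1565 d⁻¹.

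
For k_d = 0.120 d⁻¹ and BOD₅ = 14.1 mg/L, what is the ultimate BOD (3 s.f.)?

BOD₅ = L₀(1 − e^(−5k_d)) ⇒ L₀ = BOD₅ / (1 − e^(−5×0.120))
= 14.1 / (1 − 0.5488) = 14.1 / 0.4512 = 31.25 mg/L.

L₀ ≈ 31.3 mg/L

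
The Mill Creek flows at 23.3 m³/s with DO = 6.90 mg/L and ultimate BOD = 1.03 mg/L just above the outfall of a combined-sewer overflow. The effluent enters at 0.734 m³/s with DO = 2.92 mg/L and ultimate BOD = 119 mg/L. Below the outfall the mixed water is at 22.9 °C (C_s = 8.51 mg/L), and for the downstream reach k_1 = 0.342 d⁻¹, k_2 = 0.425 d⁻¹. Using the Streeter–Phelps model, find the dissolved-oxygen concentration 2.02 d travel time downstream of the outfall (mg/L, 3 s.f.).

DO ≈ 6.30 mg/L

Mixed DO = (23.3×6.90 + 0.734×2.92)/(23.3+0.734) = 162.9/24.03 = 6.778 mg/L.
Mixed L₀ = (23.3×1.03 + 0.734×119)/(24.03) = 111.3/24.03 = 4.633 mg/L.
Initial deficit D₀ = C_s − DO₀ = 8.51 − 6.778 = 1.732 mg/L.
D(2.02) = [0.342×4.633/(0.425−0.342)](e^(−0.342×2.02) − e^(−0.425×2.02)) + 1.732 e^(−0.425×2.02)
= 19.09 × (0.5012 − 0.4238) + 1.732 × 0.4238 = 2.211 mg/L.
DO = 8.51 − 2.211 = 6.299 mg/L.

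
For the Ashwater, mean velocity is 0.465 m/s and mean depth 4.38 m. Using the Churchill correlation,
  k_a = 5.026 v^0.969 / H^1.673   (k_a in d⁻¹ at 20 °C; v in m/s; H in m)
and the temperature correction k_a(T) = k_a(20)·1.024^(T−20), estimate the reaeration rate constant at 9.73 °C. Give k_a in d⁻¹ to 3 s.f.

k_a(20) = 5.026 × 0.465^0.969 / 4.38^1.673 = 5.026 × 0.4762 / 11.84 = 0.2022 d⁻¹.
k_a(9.73) = 0.2022 × 1.024^(9.73−20) = 0.2022 × 0.7838 = 0.1585 d⁻¹.

k_a ≈ 0.158 d⁻¹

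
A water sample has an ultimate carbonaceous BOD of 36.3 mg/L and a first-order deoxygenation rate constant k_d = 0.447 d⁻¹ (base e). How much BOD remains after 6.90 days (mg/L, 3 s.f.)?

L_t = L₀ e^(−k_d t) = 36.3 × e^(−0.447×6.90) = 36.3 × 0.04576 = 1.661 mg/L.

L ≈ 1.66 mg/L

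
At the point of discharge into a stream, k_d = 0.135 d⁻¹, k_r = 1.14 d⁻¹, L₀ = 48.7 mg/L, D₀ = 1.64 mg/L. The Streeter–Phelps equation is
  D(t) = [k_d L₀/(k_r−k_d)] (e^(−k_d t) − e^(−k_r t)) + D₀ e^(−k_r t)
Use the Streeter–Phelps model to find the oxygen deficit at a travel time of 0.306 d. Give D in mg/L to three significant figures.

k_d L₀/(k_r−k_d) = 0.135×48.7/(1.14−0.135) = 6.575/1.005 = 6.542 mg/L.
e^(−k_d t) = e^(−0.135×0.3060) = 0.9595; e^(−k_r t) = e^(−1.14×0.3060) = 0.7055.
D = 6.542 × (0.9595 − 0.7055) + 1.64 × 0.7055 = 1.662 + 1.157 = 2.819 mg/L.

D ≈ 2.82 mg/L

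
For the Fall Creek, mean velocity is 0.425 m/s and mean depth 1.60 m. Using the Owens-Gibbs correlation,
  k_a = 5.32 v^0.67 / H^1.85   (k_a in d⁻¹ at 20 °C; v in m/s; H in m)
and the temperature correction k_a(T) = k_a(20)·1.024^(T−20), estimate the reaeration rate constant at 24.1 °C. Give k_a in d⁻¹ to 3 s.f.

k_a ≈ 1.39 d⁻¹

k_a(20) = 5.32 × 0.425^0.67 / 1.60^1.85 = 5.32 × 0.5637 / 2.386 = 1.257 d⁻¹.
k_a(24.1) = 1.257 × 1.024^(24.1−20) = 1.257 × 1.102 = 1.385 d⁻¹.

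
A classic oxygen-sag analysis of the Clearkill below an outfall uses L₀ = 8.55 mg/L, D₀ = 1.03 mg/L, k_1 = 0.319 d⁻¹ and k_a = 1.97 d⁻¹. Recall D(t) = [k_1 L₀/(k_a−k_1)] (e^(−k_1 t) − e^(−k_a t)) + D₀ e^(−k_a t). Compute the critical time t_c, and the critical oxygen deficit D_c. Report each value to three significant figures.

t_c ≈ 0.511 d; D_c ≈ 1.18 mg/L

At the critical point dD/dt = 0, so k_1 L₀ e^(−k_1 t) = k_a D. Substituting D(t) from the Streeter–Phelps equation and solving for t gives
t_c = ln[(k_a/k_1)(1 − D₀(k_a−k_1)/(k_1 L₀))] / (k_a−k_1).
Here k_a−k_1 = 1.651 d⁻¹ and 1 − D₀(k_a−k_1)/(k_1 L₀) = 1 − 1.03×1.651/(0.319×8.55) = 0.3765, so
t_c = ln(6.176 × 0.3765) / 1.651 = 0.8438 / 1.651 = 0.5111 d.
L(t_c) = L₀ e^(−k_1 t_c) = 8.55 × 0.8496 = 7.264 mg/L, and at the critical point k_a D_c = k_1 L, so D_c = (0.319/1.97) × 7.264 = 1.176 mg/L.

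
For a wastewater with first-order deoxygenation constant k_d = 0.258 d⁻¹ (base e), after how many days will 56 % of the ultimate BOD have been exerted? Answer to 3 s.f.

t ≈ 3.18 d

y/L₀ = 1 − e^(−k_d t) = 0.56 ⇒ e^(−k_d t) = 0.440
t = −ln(0.440) / 0.258 = 0.8210 / 0.258 = 3.182 d.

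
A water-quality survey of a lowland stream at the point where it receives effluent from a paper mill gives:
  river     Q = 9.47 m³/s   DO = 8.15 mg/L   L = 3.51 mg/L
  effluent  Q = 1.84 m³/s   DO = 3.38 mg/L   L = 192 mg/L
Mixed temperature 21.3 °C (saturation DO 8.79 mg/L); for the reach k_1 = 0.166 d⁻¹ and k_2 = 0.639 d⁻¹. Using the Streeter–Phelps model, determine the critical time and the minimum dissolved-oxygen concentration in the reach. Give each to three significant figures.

t_c ≈ 2.58 d; minimum DO ≈ 3.01 mg/L

Mixed DO = (9.47×8.15 + 1.84×3.38)/(9.47+1.84) = 83.40/11.31 = 7.374 mg/L.
Mixed L₀ = (9.47×3.51 + 1.84×192)/(11.31) = 386.5/11.31 = 34.18 mg/L.
Initial deficit D₀ = C_s − DO₀ = 8.79 − 7.374 = 1.416 mg/L.
t_c = (1/0.4730) ln[(0.639/0.166)(1 − 1.416×0.4730/(0.166×34.18))] = 2.114 × ln(3.395) = 2.584 d.
D_c = (0.166/0.639) × 34.18 × e^(−0.166×2.584) = 0.2598 × 34.18 × 0.6512 = 5.781 mg/L.
Minimum DO = 8.79 − 5.781 = 3.009 mg/L.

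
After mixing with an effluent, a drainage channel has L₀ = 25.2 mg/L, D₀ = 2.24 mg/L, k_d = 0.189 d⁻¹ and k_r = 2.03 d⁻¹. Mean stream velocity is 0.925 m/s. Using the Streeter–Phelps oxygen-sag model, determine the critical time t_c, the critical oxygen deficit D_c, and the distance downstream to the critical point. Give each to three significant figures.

t_c ≈ 0.198 d; D_c ≈ 2.26 mg/L; x_c ≈ 15.9 km

With k_r/k_d = 10.74 and 1 − D₀(k_r−k_d)/(k_d L₀) = 0.1342,
t_c = ln(10.74 × 0.1342) / (2.03 − 0.189) = ln(1.441) / 1.841 = 0.3653/1.841 = 0.1984 d.
D_c = (k_d/k_r) L₀ e^(−k_d t_c) = (0.189/2.03) × 25.2 × e^(−0.189×0.1984) = 0.09310 × 25.2 × 0.9632 = 2.260 mg/L.
x_c = v t_c = 0.925 m/s × 0.1984 d × 86400 s/d = 15860 m ≈ 15.9 km.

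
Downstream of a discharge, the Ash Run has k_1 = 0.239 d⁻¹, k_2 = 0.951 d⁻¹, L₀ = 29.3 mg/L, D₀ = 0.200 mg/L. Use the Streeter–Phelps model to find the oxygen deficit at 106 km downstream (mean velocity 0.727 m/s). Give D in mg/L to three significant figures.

D ≈ 4.63 mg/L

Travel time t = x/v = 106 km / (0.727 m/s) = 106000 m / 0.727 m/s = 145800 s = 1.688 d.
k_1 L₀/(k_2−k_1) = 0.239×29.3/(0.951−0.239) = 7.003/0.7120 = 9.835 mg/L.
e^(−k_1 t) = e^(−0.239×1.688) = 0.6681; e^(−k_2 t) = e^(−0.951×1.688) = 0.2009.
D = 9.835 × (0.6681 − 0.2009) + 0.200 × 0.2009 = 4.595 + 0.04018 = 4.635 mg/L.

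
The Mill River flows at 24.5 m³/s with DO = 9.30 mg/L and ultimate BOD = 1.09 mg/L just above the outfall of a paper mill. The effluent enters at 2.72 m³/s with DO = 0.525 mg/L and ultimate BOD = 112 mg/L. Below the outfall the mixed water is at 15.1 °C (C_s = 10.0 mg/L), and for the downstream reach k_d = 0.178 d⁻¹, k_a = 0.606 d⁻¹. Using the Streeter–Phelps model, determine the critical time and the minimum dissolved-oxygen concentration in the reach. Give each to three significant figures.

Mixed DO = (24.5×9.30 + 2.72×0.525)/(24.5+2.72) = 229.3/27.22 = 8.423 mg/L.
Mixed L₀ = (24.5×1.09 + 2.72×112)/(27.22) = 331.3/27.22 = 12.17 mg/L.
Initial deficit D₀ = C_s − DO₀ = 10.0 − 8.423 = 1.577 mg/L.
t_c = (1/0.4280) ln[(0.606/0.178)(1 − 1.577×0.4280/(0.178×12.17))] = 2.336 × ln(2.344) = 1.990 d.
D_c = (0.178/0.606) × 12.17 × e^(−0.178×1.990) = 0.2937 × 12.17 × 0.7017 = 2.509 mg/L.
Minimum DO = 10.0 − 2.509 = 7.491 mg/L.

t_c ≈ 1.99 d; minimum DO ≈ 7.49 mg/L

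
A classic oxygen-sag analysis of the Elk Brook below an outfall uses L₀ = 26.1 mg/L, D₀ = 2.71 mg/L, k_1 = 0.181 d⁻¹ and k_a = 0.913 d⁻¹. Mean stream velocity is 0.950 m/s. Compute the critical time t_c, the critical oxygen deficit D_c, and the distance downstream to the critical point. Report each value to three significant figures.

t_c ≈ 1.47 d; D_c ≈ 3.97 mg/L; x_c ≈ 120 km

t_c = [1/(k_a−k_1)] ln[(k_a/k_1)(1 − D₀(k_a−k_1)/(k_1 L₀))]
= [1/(0.913−0.181)] ln[(0.913/0.181)(1 − 2.71×0.7320/(0.181×26.1))]
= (1/0.7320) ln[5.044 × 0.5801] = 1.366 × ln(2.926) = 1.366 × 1.074 = 1.467 d.
D_c = (k_1/k_a) L₀ e^(−k_1 t_c) = (0.181/0.913) × 26.1 × e^(−0.181×1.467) = 0.1982 × 26.1 × 0.7668 = 3.968 mg/L.
x_c = v t_c = 0.950 m/s × 1.467 d × 86400 s/d = 120400 m ≈ 120 km.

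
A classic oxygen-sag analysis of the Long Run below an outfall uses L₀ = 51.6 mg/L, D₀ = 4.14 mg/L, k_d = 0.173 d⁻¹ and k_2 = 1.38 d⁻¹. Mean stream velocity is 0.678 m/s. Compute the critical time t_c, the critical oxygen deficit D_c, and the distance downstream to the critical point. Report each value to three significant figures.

t_c = [1/(k_2−k_d)] ln[(k_2/k_d)(1 − D₀(k_2−k_d)/(k_d L₀))]
= [1/(1.38−0.173)] ln[(1.38/0.173)(1 − 4.14×1.207/(0.173×51.6))]
= (1/1.207) ln[7.977 × 0.4402] = 0.8285 × ln(3.512) = 0.8285 × 1.256 = 1.041 d.
L(t_c) = L₀ e^(−k_d t_c) = 51.6 × 0.8352 = 43.10 mg/L, and at the critical point k_2 D_c = k_d L, so D_c = (0.173/1.38) × 43.10 = 5.403 mg/L.
x_c = v t_c = 0.678 m/s × 1.041 d × 86400 s/d = 60960 m ≈ 61.0 km.

t_c ≈ 1.04 d; D_c ≈ 5.40 mg/L; x_c ≈ 61.0 km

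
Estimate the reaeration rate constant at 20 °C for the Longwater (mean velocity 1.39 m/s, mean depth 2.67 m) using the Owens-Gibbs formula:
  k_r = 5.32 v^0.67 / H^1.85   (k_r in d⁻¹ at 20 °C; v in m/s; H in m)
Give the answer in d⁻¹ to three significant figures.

k_r = 5.32 × 1.39^0.67 / 2.67^1.85 = 5.32 × 1.247 / 6.152 = 1.078 d⁻¹.

k_r ≈ 1.08 d⁻¹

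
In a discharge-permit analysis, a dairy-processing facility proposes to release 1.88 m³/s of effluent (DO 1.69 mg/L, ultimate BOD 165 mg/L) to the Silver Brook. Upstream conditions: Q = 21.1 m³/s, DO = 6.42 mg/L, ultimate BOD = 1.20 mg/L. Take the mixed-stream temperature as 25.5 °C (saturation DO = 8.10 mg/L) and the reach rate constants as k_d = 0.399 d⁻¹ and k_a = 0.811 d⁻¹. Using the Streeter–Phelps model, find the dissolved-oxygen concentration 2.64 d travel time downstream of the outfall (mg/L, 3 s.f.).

Mixed DO = (21.1×6.42 + 1.88×1.69)/(21.1+1.88) = 138.6/22.98 = 6.033 mg/L.
Mixed L₀ = (21.1×1.20 + 1.88×165)/(22.98) = 335.5/22.98 = 14.60 mg/L.
Initial deficit D₀ = C_s − DO₀ = 8.10 − 6.033 = 2.067 mg/L.
D(2.64) = [0.399×14.60/(0.811−0.399)](e^(−0.399×2.64) − e^(−0.811×2.64)) + 2.067 e^(−0.811×2.64)
= 14.14 × (0.3488 − 0.1175) + 2.067 × 0.1175 = 3.513 mg/L.
DO = 8.10 − 3.513 = 4.587 mg/L.

DO ≈ 4.59 mg/L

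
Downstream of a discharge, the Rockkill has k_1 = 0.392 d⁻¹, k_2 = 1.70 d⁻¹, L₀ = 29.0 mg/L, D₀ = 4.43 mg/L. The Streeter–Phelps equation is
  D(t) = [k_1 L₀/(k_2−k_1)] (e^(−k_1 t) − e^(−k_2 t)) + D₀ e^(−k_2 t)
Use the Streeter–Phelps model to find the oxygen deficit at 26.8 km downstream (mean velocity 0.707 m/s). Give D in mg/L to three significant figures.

D ≈ 5.30 mg/L

Travel time t = x/v = 26.8 km / (0.707 m/s) = 26800 m / 0.707 m/s = 37910 s = 0.4387 d.
k_1 L₀/(k_2−k_1) = 0.392×29.0/(1.70−0.392) = 11.37/1.308 = 8.691 mg/L.
e^(−k_1 t) = e^(−0.392×0.4387) = 0.8420; e^(−k_2 t) = e^(−1.70×0.4387) = 0.4743.
D = 8.691 × (0.8420 − 0.4743) + 4.43 × 0.4743 = 3.195 + 2.101 = 5.297 mg/L.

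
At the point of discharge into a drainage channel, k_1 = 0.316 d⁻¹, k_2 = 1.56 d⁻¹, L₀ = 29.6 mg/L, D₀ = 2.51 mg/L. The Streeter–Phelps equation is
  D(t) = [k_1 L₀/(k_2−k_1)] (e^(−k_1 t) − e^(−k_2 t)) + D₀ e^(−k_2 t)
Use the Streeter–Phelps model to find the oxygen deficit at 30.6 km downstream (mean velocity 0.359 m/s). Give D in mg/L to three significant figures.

D ≈ 4.43 mg/L

Travel time t = x/v = 30.6 km / (0.359 m/s) = 30600 m / 0.359 m/s = 85240 s = 0.9865 d.
k_1 L₀/(k_2−k_1) = 0.316×29.6/(1.56−0.316) = 9.354/1.244 = 7.519 mg/L.
e^(−k_1 t) = e^(−0.316×0.9865) = 0.7322; e^(−k_2 t) = e^(−1.56×0.9865) = 0.2146.
D = 7.519 × (0.7322 − 0.2146) + 2.51 × 0.2146 = 3.892 + 0.5386 = 4.430 mg/L.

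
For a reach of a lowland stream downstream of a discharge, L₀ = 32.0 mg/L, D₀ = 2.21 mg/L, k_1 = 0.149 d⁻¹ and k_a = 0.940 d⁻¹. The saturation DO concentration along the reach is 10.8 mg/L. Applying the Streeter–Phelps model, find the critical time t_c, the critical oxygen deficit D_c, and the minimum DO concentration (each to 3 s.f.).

t_c = [1/(k_a−k_1)] ln[(k_a/k_1)(1 − D₀(k_a−k_1)/(k_1 L₀))]
= [1/(0.940−0.149)] ln[(0.940/0.149)(1 − 2.21×0.7910/(0.149×32.0))]
= (1/0.7910) ln[6.309 × 0.6334] = 1.264 × ln(3.996) = 1.264 × 1.385 = 1.751 d.
L(t_c) = L₀ e^(−k_1 t_c) = 32.0 × 0.7703 = 24.65 mg/L, and at the critical point k_a D_c = k_1 L, so D_c = (0.149/0.940) × 24.65 = 3.907 mg/L.
Minimum DO = C_s − D_c = 10.8 − 3.907 = 6.893 mg/L.

t_c ≈ 1.75 d; D_c ≈ 3.91 mg/L; min DO ≈ 6.89 mg/L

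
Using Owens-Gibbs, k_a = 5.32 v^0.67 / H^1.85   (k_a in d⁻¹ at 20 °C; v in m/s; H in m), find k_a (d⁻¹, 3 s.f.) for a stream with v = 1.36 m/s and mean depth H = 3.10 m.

k_a = 5.32 × 1.36^0.67 / 3.10^1.85 = 5.32 × 1.229 / 8.110 = 0.8061 d⁻¹.

k_a ≈ 0.806 d⁻¹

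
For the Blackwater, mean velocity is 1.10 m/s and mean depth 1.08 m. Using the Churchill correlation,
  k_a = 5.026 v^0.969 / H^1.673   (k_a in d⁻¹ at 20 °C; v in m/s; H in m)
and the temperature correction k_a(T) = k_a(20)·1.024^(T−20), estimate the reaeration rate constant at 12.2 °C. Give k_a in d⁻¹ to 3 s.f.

k_a(20) = 5.026 × 1.10^0.969 / 1.08^1.673 = 5.026 × 1.097 / 1.137 = 4.846 d⁻¹.
k_a(12.2) = 4.846 × 1.024^(12.2−20) = 4.846 × 0.8311 = 4.028 d⁻¹.

k_a ≈ 4.03 d⁻¹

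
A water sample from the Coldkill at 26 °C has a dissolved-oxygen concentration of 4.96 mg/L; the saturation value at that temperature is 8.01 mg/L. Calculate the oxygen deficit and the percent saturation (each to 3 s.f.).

D = C_s − C = 8.01 − 4.96 = 3.05 mg/L.
% saturation = 4.96/8.01 × 100 = 61.9 %.

D ≈ 3.05 mg/L; 61.9 % saturation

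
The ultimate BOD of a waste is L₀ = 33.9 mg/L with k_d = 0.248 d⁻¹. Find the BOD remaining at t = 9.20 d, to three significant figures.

L ≈ 3.46 mg/L

L_t = L₀ e^(−k_d t) = 33.9 × e^(−0.248×9.20) = 33.9 × 0.1021 = 3.462 mg/L.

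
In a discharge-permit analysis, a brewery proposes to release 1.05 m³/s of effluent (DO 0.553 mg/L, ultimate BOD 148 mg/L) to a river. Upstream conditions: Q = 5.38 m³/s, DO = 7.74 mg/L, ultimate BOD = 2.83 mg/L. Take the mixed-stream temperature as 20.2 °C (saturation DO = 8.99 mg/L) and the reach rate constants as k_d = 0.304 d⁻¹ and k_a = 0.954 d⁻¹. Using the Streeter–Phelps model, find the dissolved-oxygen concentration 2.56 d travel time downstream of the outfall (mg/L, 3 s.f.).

Mixed DO = (5.38×7.74 + 1.05×0.553)/(5.38+1.05) = 42.22/6.430 = 6.566 mg/L.
Mixed L₀ = (5.38×2.83 + 1.05×148)/(6.430) = 170.6/6.430 = 26.54 mg/L.
Initial deficit D₀ = C_s − DO₀ = 8.99 − 6.566 = 2.424 mg/L.
D(2.56) = [0.304×26.54/(0.954−0.304)](e^(−0.304×2.56) − e^(−0.954×2.56)) + 2.424 e^(−0.954×2.56)
= 12.41 × (0.4592 − 0.08697) + 2.424 × 0.08697 = 4.831 mg/L.
DO = 8.99 − 4.831 = 4.159 mg/L.

DO ≈ 4.16 mg/L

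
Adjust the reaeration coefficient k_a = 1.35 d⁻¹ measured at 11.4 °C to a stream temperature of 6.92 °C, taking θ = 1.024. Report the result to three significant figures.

k_a(T₂) = k_a(T₁) · θ^(T₂−T₁) = 1.35 × 1.024^(6.92−11.4)
= 1.35 × 1.024^-4.48 = 1.35 × 0.8992 = 1.214 d⁻¹.

k_a ≈ 1.21 d⁻¹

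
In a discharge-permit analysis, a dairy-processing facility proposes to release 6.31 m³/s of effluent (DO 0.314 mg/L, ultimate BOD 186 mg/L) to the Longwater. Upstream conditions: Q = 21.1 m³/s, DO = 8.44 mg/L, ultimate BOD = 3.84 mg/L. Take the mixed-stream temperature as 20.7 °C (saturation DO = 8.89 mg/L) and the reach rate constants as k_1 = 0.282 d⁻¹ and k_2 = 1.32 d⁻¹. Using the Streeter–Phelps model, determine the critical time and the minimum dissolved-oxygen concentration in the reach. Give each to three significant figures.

Mixed DO = (21.1×8.44 + 6.31×0.314)/(21.1+6.31) = 180.1/27.41 = 6.569 mg/L.
Mixed L₀ = (21.1×3.84 + 6.31×186)/(27.41) = 1255/27.41 = 45.77 mg/L.
Initial deficit D₀ = C_s − DO₀ = 8.89 − 6.569 = 2.321 mg/L.
t_c = (1/1.038) ln[(1.32/0.282)(1 − 2.321×1.038/(0.282×45.77))] = 0.9634 × ln(3.807) = 1.288 d.
D_c = (0.282/1.32) × 45.77 × e^(−0.282×1.288) = 0.2136 × 45.77 × 0.6954 = 6.801 mg/L.
Minimum DO = 8.89 − 6.801 = 2.089 mg/L.

t_c ≈ 1.29 d; minimum DO ≈ 2.09 mg/L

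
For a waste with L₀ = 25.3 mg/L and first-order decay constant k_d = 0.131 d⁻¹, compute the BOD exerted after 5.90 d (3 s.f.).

y ≈ 13.6 mg/L

y_t = L₀(1 − e^(−k_d t)) = 25.3 × (1 − e^(−0.131×5.90))
= 25.3 × (1 − 0.4617) = 25.3 × 0.5383 = 13.62 mg/L.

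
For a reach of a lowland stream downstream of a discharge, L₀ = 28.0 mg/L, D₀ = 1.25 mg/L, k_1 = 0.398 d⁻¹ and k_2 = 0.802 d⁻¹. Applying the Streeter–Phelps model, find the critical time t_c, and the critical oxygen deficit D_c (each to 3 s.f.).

With k_2/k_1 = 2.015 and 1 − D₀(k_2−k_1)/(k_1 L₀) = 0.9547,
t_c = ln(2.015 × 0.9547) / (0.802 − 0.398) = ln(1.924) / 0.4040 = 0.6543/0.4040 = 1.620 d.
D_c = (k_1/k_2) L₀ e^(−k_1 t_c) = (0.398/0.802) × 28.0 × e^(−0.398×1.620) = 0.4963 × 28.0 × 0.5249 = 7.293 mg/L.

t_c ≈ 1.62 d; D_c ≈ 7.29 mg/L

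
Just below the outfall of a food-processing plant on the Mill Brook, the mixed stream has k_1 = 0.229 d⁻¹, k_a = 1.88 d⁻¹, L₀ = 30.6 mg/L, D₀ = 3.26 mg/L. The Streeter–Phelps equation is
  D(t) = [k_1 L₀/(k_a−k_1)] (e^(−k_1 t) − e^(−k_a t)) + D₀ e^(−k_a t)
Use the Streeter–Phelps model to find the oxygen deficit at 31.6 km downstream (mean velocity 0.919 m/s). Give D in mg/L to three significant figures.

Travel time t = x/v = 31.6 km / (0.919 m/s) = 31600 m / 0.919 m/s = 34390 s = 0.3980 d.
k_1 L₀/(k_a−k_1) = 0.229×30.6/(1.88−0.229) = 7.007/1.651 = 4.244 mg/L.
e^(−k_1 t) = e^(−0.229×0.3980) = 0.9129; e^(−k_a t) = e^(−1.88×0.3980) = 0.4732.
D = 4.244 × (0.9129 − 0.4732) + 3.26 × 0.4732 = 1.866 + 1.543 = 3.409 mg/L.

D ≈ 3.41 mg/L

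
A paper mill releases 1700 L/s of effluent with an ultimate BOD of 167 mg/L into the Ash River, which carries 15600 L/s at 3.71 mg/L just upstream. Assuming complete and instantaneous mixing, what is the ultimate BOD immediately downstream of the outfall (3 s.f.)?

Flow-weighted mixing: C = (Q_r C_r + Q_w C_w)/(Q_r + Q_w)
= (15600×3.71 + 1700×167)/(15600 + 1700) = 341800/17300 = 19.76 mg/L.

19.8 mg/L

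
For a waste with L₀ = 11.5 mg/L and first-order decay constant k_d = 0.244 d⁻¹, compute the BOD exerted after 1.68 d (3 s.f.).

y ≈ 3.87 mg/L

y_t = L₀(1 − e^(−k_d t)) = 11.5 × (1 − e^(−0.244×1.68))
= 11.5 × (1 − 0.6637) = 11.5 × 0.3363 = 3.867 mg/L.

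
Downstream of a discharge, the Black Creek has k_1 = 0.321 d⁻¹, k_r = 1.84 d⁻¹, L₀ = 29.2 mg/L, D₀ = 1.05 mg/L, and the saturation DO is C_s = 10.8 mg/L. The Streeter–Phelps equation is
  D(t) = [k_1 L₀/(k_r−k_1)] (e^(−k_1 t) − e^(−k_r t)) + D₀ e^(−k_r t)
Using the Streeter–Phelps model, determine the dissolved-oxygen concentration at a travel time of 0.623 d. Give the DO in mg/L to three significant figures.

k_1 L₀/(k_r−k_1) = 0.321×29.2/(1.84−0.321) = 9.373/1.519 = 6.171 mg/L.
e^(−k_1 t) = e^(−0.321×0.6230) = 0.8187; e^(−k_r t) = e^(−1.84×0.6230) = 0.3178.
D = 6.171 × (0.8187 − 0.3178) + 1.05 × 0.3178 = 3.091 + 0.3337 = 3.425 mg/L.
DO = C_s − D = 10.8 − 3.425 = 7.375 mg/L.

DO ≈ 7.38 mg/L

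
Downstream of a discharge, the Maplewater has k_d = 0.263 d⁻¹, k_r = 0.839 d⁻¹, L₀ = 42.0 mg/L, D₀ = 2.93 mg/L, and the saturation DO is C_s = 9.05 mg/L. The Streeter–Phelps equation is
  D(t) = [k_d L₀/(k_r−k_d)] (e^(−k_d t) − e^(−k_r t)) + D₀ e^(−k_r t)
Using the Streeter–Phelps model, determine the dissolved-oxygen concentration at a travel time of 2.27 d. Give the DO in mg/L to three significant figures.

k_d L₀/(k_r−k_d) = 0.263×42.0/(0.839−0.263) = 11.05/0.5760 = 19.18 mg/L.
e^(−k_d t) = e^(−0.263×2.270) = 0.5505; e^(−k_r t) = e^(−0.839×2.270) = 0.1489.
D = 19.18 × (0.5505 − 0.1489) + 2.93 × 0.1489 = 7.701 + 0.4363 = 8.137 mg/L.
DO = C_s − D = 9.05 − 8.137 = 0.9129 mg/L.

DO ≈ 0.913 mg/L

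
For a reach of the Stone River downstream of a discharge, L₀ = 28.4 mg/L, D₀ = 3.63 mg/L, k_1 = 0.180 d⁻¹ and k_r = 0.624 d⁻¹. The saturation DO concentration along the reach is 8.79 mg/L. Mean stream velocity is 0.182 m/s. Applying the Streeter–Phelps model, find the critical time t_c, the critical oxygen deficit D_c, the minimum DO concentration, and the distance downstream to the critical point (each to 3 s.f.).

With k_r/k_1 = 3.467 and 1 − D₀(k_r−k_1)/(k_1 L₀) = 0.6847,
t_c = ln(3.467 × 0.6847) / (0.624 − 0.180) = ln(2.374) / 0.4440 = 0.8644/0.4440 = 1.947 d.
D_c = (k_1/k_r) L₀ e^(−k_1 t_c) = (0.180/0.624) × 28.4 × e^(−0.180×1.947) = 0.2885 × 28.4 × 0.7044 = 5.770 mg/L.
Minimum DO = C_s − D_c = 8.79 − 5.770 = 3.020 mg/L.
x_c = v t_c = 0.182 m/s × 1.947 d × 86400 s/d = 30620 m ≈ 30.6 km.

t_c ≈ 1.95 d; D_c ≈ 5.77 mg/L; min DO ≈ 3.02 mg/L; x_c ≈ 30.6 km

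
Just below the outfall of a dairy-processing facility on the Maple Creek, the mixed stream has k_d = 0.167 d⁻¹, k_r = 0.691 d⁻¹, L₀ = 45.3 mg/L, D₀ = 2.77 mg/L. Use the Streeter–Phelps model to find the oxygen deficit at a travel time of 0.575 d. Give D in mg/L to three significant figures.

D ≈ 5.27 mg/L

k_d L₀/(k_r−k_d) = 0.167×45.3/(0.691−0.167) = 7.565/0.5240 = 14.44 mg/L.
e^(−k_d t) = e^(−0.167×0.5750) = 0.9084; e^(−k_r t) = e^(−0.691×0.5750) = 0.6721.
D = 14.44 × (0.9084 − 0.6721) + 2.77 × 0.6721 = 3.412 + 1.862 = 5.274 mg/L.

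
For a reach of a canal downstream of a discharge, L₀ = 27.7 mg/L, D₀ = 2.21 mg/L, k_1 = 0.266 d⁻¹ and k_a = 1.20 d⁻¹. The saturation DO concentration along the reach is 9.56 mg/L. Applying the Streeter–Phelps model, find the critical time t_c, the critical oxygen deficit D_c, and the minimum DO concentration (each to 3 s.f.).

At the critical point dD/dt = 0, so k_1 L₀ e^(−k_1 t) = k_a D. Substituting D(t) from the Streeter–Phelps equation and solving for t gives
t_c = ln[(k_a/k_1)(1 − D₀(k_a−k_1)/(k_1 L₀))] / (k_a−k_1).
Here k_a−k_1 = 0.9340 d⁻¹ and 1 − D₀(k_a−k_1)/(k_1 L₀) = 1 − 2.21×0.9340/(0.266×27.7) = 0.7199, so
t_c = ln(4.511 × 0.7199) / 0.9340 = 1.178 / 0.9340 = 1.261 d.
L(t_c) = L₀ e^(−k_1 t_c) = 27.7 × 0.7150 = 19.81 mg/L, and at the critical point k_a D_c = k_1 L, so D_c = (0.266/1.20) × 19.81 = 4.390 mg/L.
Minimum DO = C_s − D_c = 9.56 − 4.390 = 5.170 mg/L.

t_c ≈ 1.26 d; D_c ≈ 4.39 mg/L; min DO ≈ 5.17 mg/L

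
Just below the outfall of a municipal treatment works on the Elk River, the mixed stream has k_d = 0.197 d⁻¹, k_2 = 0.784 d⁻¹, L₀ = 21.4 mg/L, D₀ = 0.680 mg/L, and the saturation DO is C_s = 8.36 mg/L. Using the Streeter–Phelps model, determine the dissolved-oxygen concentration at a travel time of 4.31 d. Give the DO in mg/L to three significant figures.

DO ≈ 5.51 mg/L

k_d L₀/(k_2−k_d) = 0.197×21.4/(0.784−0.197) = 4.216/0.5870 = 7.182 mg/L.
e^(−k_d t) = e^(−0.197×4.310) = 0.4278; e^(−k_2 t) = e^(−0.784×4.310) = 0.03408.
D = 7.182 × (0.4278 − 0.03408) + 0.680 × 0.03408 = 2.828 + 0.02317 = 2.851 mg/L.
DO = C_s − D = 8.36 − 2.851 = 5.509 mg/L.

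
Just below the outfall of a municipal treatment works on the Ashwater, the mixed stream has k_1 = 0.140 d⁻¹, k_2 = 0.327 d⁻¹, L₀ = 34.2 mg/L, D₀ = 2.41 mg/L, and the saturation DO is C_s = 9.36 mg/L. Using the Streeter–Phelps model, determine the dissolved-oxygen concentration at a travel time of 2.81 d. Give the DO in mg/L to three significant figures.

DO ≈ 1.34 mg/L

k_1 L₀/(k_2−k_1) = 0.140×34.2/(0.327−0.140) = 4.788/0.1870 = 25.60 mg/L.
e^(−k_1 t) = e^(−0.140×2.810) = 0.6748; e^(−k_2 t) = e^(−0.327×2.810) = 0.3990.
D = 25.60 × (0.6748 − 0.3990) + 2.41 × 0.3990 = 7.061 + 0.9615 = 8.023 mg/L.
DO = C_s − D = 9.36 − 8.023 = 1.337 mg/L.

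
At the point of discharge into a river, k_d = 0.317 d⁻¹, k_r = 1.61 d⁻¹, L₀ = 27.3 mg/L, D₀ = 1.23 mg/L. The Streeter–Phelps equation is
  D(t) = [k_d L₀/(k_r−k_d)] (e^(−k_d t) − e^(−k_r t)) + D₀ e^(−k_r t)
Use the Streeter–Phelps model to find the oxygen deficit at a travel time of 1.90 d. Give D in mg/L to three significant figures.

D ≈ 3.41 mg/L

k_d L₀/(k_r−k_d) = 0.317×27.3/(1.61−0.317) = 8.654/1.293 = 6.693 mg/L.
e^(−k_d t) = e^(−0.317×1.900) = 0.5476; e^(−k_r t) = e^(−1.61×1.900) = 0.04693.
D = 6.693 × (0.5476 − 0.04693) + 1.23 × 0.04693 = 3.351 + 0.05773 = 3.408 mg/L.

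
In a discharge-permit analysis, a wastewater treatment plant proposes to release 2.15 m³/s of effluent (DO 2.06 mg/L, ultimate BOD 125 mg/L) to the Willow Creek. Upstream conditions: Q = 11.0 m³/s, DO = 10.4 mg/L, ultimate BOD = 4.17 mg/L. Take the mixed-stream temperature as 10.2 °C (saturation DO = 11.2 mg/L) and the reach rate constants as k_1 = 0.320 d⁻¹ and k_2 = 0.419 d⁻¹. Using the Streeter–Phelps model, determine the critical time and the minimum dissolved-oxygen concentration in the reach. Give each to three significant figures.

Mixed DO = (11.0×10.4 + 2.15×2.06)/(11.0+2.15) = 118.8/13.15 = 9.036 mg/L.
Mixed L₀ = (11.0×4.17 + 2.15×125)/(13.15) = 314.6/13.15 = 23.93 mg/L.
Initial deficit D₀ = C_s − DO₀ = 11.2 − 9.036 = 2.164 mg/L.
t_c = (1/0.09900) ln[(0.419/0.320)(1 − 2.164×0.09900/(0.320×23.93))] = 10.10 × ln(1.273) = 2.436 d.
D_c = (0.320/0.419) × 23.93 × e^(−0.320×2.436) = 0.7637 × 23.93 × 0.4586 = 8.380 mg/L.
Minimum DO = 11.2 − 8.380 = 2.820 mg/L.

t_c ≈ 2.44 d; minimum DO ≈ 2.82 mg/L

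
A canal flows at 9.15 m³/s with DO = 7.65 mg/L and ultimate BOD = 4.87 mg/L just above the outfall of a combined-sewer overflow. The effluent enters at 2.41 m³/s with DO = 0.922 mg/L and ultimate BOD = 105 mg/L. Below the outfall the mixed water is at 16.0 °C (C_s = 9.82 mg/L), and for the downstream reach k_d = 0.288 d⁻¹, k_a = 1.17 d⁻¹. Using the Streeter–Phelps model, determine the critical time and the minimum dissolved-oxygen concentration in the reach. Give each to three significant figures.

t_c ≈ 0.962 d; minimum DO ≈ 5.02 mg/L

Mixed DO = (9.15×7.65 + 2.41×0.922)/(9.15+2.41) = 72.22/11.56 = 6.247 mg/L.
Mixed L₀ = (9.15×4.87 + 2.41×105)/(11.56) = 297.6/11.56 = 25.74 mg/L.
Initial deficit D₀ = C_s − DO₀ = 9.82 − 6.247 = 3.573 mg/L.
t_c = (1/0.8820) ln[(1.17/0.288)(1 − 3.573×0.8820/(0.288×25.74))] = 1.134 × ln(2.336) = 0.9619 d.
D_c = (0.288/1.17) × 25.74 × e^(−0.288×0.9619) = 0.2462 × 25.74 × 0.7580 = 4.804 mg/L.
Minimum DO = 9.82 − 4.804 = 5.016 mg/L.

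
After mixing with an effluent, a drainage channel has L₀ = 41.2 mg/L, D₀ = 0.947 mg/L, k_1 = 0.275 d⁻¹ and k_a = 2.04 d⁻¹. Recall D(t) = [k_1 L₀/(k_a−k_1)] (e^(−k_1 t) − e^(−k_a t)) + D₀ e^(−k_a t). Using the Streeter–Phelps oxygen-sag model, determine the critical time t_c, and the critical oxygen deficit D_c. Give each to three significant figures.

t_c = [1/(k_a−k_1)] ln[(k_a/k_1)(1 − D₀(k_a−k_1)/(k_1 L₀))]
= [1/(2.04−0.275)] ln[(2.04/0.275)(1 − 0.947×1.765/(0.275×41.2))]
= (1/1.765) ln[7.418 × 0.8525] = 0.5666 × ln(6.324) = 0.5666 × 1.844 = 1.045 d.
L(t_c) = L₀ e^(−k_1 t_c) = 41.2 × 0.7502 = 30.91 mg/L, and at the critical point k_a D_c = k_1 L, so D_c = (0.275/2.04) × 30.91 = 4.167 mg/L.

t_c ≈ 1.04 d; D_c ≈ 4.17 mg/L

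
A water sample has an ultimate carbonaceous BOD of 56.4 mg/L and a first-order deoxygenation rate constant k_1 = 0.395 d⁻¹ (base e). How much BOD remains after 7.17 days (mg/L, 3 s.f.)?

L ≈ 3.32 mg/L

L_t = L₀ e^(−k_1 t) = 56.4 × e^(−0.395×7.17) = 56.4 × 0.05889 = 3.321 mg/L.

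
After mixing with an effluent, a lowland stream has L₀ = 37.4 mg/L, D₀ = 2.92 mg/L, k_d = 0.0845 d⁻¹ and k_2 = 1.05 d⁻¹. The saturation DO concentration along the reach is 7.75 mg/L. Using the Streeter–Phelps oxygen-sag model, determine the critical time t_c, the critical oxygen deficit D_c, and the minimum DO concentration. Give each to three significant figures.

With k_2/k_d = 12.43 and 1 − D₀(k_2−k_d)/(k_d L₀) = 0.1079,
t_c = ln(12.43 × 0.1079) / (1.05 − 0.0845) = ln(1.341) / 0.9655 = 0.2934/0.9655 = 0.3039 d.
L(t_c) = L₀ e^(−k_d t_c) = 37.4 × 0.9747 = 36.45 mg/L, and at the critical point k_2 D_c = k_d L, so D_c = (0.0845/1.05) × 36.45 = 2.934 mg/L.
Minimum DO = C_s − D_c = 7.75 − 2.934 = 4.816 mg/L.

t_c ≈ 0.304 d; D_c ≈ 2.93 mg/L; min DO ≈ 4.82 mg/L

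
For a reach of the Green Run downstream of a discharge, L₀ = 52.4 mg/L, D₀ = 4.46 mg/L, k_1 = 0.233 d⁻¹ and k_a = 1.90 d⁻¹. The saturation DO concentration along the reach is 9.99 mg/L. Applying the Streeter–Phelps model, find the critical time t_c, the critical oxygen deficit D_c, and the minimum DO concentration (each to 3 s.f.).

At the critical point dD/dt = 0, so k_1 L₀ e^(−k_1 t) = k_a D. Substituting D(t) from the Streeter–Phelps equation and solving for t gives
t_c = ln[(k_a/k_1)(1 − D₀(k_a−k_1)/(k_1 L₀))] / (k_a−k_1).
Here k_a−k_1 = 1.667 d⁻¹ and 1 − D₀(k_a−k_1)/(k_1 L₀) = 1 − 4.46×1.667/(0.233×52.4) = 0.3910, so
t_c = ln(8.155 × 0.3910) / 1.667 = 1.160 / 1.667 = 0.6956 d.
L(t_c) = L₀ e^(−k_1 t_c) = 52.4 × 0.8504 = 44.56 mg/L, and at the critical point k_a D_c = k_1 L, so D_c = (0.233/1.90) × 44.56 = 5.464 mg/L.
Minimum DO = C_s − D_c = 9.99 − 5.464 = 4.526 mg/L.

t_c ≈ 0.696 d; D_c ≈ 5.46 mg/L; min DO ≈ 4.53 mg/L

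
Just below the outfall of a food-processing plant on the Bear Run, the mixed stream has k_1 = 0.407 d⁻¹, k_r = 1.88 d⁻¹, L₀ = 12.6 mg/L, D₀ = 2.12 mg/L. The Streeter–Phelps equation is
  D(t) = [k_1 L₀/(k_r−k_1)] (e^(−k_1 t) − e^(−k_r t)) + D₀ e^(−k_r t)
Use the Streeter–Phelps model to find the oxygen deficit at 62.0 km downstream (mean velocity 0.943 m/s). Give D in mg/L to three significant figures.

Travel time t = x/v = 62.0 km / (0.943 m/s) = 62000 m / 0.943 m/s = 65750 s = 0.7610 d.
k_1 L₀/(k_r−k_1) = 0.407×12.6/(1.88−0.407) = 5.128/1.473 = 3.481 mg/L.
e^(−k_1 t) = e^(−0.407×0.7610) = 0.7337; e^(−k_r t) = e^(−1.88×0.7610) = 0.2392.
D = 3.481 × (0.7337 − 0.2392) + 2.12 × 0.2392 = 1.722 + 0.5070 = 2.229 mg/L.

D ≈ 2.23 mg/L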